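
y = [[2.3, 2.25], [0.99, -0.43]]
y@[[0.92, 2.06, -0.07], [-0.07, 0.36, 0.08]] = [[1.96, 5.55, 0.02], [0.94, 1.88, -0.1]]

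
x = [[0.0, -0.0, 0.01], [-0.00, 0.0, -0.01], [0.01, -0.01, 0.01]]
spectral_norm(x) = 0.02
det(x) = 0.00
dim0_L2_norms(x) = [0.01, 0.01, 0.02]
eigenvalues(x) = [0.02, -0.0, -0.01]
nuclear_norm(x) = 0.03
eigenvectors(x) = [[-0.41, 0.71, -0.58], [0.41, 0.71, 0.58], [-0.82, -0.0, 0.58]]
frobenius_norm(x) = 0.02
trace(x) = 0.01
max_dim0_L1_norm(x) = 0.03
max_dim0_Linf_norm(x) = 0.01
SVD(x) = [[-0.41, 0.58, -0.71], [0.41, -0.58, -0.71], [-0.82, -0.58, 0.0]] @ diag([0.020000000000000004, 0.01, 1.1061146378099657e-19]) @ [[-0.41, 0.41, -0.82], [-0.58, 0.58, 0.58], [0.71, 0.71, 0.0]]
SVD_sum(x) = [[0.00, -0.00, 0.01], [-0.0, 0.00, -0.01], [0.01, -0.01, 0.01]] + [[-0.0,0.00,0.0], [0.0,-0.00,-0.00], [0.0,-0.00,-0.00]] + [[-0.00, -0.00, -0.00], [-0.00, -0.0, -0.00], [0.0, 0.0, 0.00]]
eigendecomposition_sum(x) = [[0.0,-0.00,0.01],[-0.00,0.0,-0.01],[0.01,-0.01,0.01]] + [[-0.00, -0.0, 0.00],[-0.00, -0.0, 0.00],[0.00, 0.00, -0.0]] + [[-0.00,  0.0,  0.00], [0.00,  -0.00,  -0.0], [0.0,  -0.00,  -0.0]]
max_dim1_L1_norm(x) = 0.03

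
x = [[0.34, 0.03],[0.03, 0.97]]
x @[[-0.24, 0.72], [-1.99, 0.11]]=[[-0.14, 0.25], [-1.94, 0.13]]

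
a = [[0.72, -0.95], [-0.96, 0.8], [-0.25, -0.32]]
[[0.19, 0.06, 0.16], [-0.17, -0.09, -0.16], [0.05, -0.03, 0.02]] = a@[[0.03,  0.1,  0.07],[-0.18,  0.01,  -0.12]]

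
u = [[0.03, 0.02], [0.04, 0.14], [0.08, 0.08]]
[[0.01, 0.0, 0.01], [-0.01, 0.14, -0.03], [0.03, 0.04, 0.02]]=u @[[0.66, -0.71, 0.66], [-0.25, 1.18, -0.4]]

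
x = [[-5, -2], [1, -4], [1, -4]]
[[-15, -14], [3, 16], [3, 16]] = x@[[3, 4], [0, -3]]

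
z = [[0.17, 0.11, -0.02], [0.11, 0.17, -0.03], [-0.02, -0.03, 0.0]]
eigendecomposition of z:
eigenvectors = [[0.7, 0.72, 0.01],[0.70, -0.69, 0.16],[-0.12, 0.11, 0.99]]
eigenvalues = [0.28, 0.06, -0.01]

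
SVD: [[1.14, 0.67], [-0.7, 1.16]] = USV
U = [[-0.22, 0.98], [0.98, 0.22]]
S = [1.36, 1.32]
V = [[-0.69, 0.72], [0.72, 0.69]]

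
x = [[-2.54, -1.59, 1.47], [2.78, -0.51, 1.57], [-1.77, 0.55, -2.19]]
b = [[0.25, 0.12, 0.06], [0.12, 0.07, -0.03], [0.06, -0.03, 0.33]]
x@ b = [[-0.74, -0.46, 0.38], [0.73, 0.25, 0.70], [-0.51, -0.11, -0.85]]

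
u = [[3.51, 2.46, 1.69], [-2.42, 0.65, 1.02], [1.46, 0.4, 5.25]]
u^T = [[3.51, -2.42, 1.46],[2.46, 0.65, 0.4],[1.69, 1.02, 5.25]]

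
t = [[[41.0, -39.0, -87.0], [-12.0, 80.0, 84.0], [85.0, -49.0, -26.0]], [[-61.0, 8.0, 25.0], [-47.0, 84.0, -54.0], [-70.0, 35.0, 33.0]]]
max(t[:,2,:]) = 85.0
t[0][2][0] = 85.0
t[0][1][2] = 84.0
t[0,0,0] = 41.0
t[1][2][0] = -70.0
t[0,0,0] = 41.0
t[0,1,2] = 84.0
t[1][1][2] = -54.0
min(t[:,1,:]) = -54.0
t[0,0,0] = 41.0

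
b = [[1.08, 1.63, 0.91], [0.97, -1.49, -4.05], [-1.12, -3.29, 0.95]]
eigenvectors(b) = [[0.11, 0.87, -0.34], [0.62, -0.30, 0.82], [-0.78, 0.39, 0.46]]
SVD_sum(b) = [[-0.08, 0.94, 1.32],  [0.22, -2.44, -3.42],  [0.06, -0.62, -0.87]] + [[0.53, 0.92, -0.62], [0.58, 1.01, -0.68], [-1.47, -2.56, 1.73]] + [[0.64, -0.23, 0.2], [0.17, -0.06, 0.05], [0.30, -0.11, 0.09]]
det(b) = -14.45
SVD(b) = [[-0.35, 0.32, -0.88], [0.91, 0.35, -0.24], [0.23, -0.88, -0.41]] @ diag([4.638409777701134, 3.8775712960588673, 0.8034273944214755]) @ [[0.05, -0.58, -0.81], [0.43, 0.75, -0.5], [-0.90, 0.32, -0.29]]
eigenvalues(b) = [3.75, 0.93, -4.14]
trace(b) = 0.54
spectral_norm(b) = 4.64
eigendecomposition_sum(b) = [[0.23, 0.26, -0.31], [1.22, 1.43, -1.67], [-1.53, -1.79, 2.09]] + [[0.87,  0.20,  0.29], [-0.29,  -0.07,  -0.1], [0.38,  0.09,  0.13]] + [[-0.02, 1.17, 0.93], [0.04, -2.86, -2.28], [0.02, -1.59, -1.27]]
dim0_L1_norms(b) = [3.17, 6.41, 5.91]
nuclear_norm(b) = 9.32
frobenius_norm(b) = 6.10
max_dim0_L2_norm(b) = 4.26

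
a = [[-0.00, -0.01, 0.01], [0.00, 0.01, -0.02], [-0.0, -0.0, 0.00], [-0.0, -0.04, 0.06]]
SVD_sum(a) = [[0.00, -0.01, 0.01],[0.0, 0.01, -0.02],[0.0, 0.0, 0.0],[0.0, -0.04, 0.06]] + [[0.00, -0.0, -0.0], [0.0, -0.0, -0.00], [0.00, 0.0, 0.0], [0.00, -0.0, -0.0]] + [[-0.0, -0.0, -0.00],[0.0, -0.00, -0.00],[-0.00, -0.00, -0.00],[0.0, -0.00, -0.00]]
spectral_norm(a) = 0.08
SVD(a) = [[-0.18, -0.72, 0.67], [0.29, -0.69, -0.67], [0.00, 0.00, 0.00], [-0.94, -0.07, -0.33]] @ diag([0.07671183818789533, 0.00391073929509016, -0.0]) @ [[-0.00, 0.55, -0.83], [0.00, 0.83, 0.55], [1.00, 0.00, 0.00]]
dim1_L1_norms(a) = [0.02, 0.03, 0.0, 0.1]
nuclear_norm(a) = 0.08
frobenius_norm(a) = 0.08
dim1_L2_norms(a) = [0.01, 0.02, 0.0, 0.07]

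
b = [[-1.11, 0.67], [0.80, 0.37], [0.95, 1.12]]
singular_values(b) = [1.76, 1.24]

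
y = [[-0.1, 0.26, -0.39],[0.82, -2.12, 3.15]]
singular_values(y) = [3.91, 0.0]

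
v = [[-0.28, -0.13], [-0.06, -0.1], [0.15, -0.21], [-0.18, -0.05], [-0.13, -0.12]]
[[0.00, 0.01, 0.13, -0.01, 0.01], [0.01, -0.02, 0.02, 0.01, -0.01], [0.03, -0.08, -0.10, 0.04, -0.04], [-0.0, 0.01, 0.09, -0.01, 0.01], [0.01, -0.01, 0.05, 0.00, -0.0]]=v@[[0.05, -0.15, -0.52, 0.10, -0.11], [-0.11, 0.28, 0.11, -0.14, 0.13]]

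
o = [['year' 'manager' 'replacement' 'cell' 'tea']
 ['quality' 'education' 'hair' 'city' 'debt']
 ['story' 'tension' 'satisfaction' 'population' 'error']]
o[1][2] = 'hair'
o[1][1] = 'education'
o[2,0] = 'story'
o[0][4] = 'tea'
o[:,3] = ['cell', 'city', 'population']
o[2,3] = 'population'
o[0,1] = 'manager'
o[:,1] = ['manager', 'education', 'tension']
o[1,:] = ['quality', 'education', 'hair', 'city', 'debt']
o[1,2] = 'hair'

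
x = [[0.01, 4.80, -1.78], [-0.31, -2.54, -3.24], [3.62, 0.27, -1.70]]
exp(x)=[[-0.9,-1.04,0.51], [0.15,-0.38,0.66], [-0.81,-0.18,-0.52]]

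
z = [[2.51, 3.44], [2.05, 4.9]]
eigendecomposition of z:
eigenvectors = [[-0.89, -0.64], [0.45, -0.77]]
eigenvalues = [0.79, 6.62]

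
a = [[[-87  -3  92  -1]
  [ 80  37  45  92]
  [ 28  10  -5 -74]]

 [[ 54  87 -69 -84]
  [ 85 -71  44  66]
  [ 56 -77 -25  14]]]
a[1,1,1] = -71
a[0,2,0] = 28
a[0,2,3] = -74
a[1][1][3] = 66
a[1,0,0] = 54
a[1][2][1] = -77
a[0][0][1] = -3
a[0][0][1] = -3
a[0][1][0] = 80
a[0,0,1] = -3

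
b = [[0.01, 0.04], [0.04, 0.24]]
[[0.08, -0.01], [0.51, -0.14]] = b@[[-2.46, 3.06], [2.55, -1.11]]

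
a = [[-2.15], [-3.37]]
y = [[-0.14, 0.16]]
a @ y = [[0.3, -0.34], [0.47, -0.54]]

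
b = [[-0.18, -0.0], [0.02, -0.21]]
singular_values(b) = [0.21, 0.18]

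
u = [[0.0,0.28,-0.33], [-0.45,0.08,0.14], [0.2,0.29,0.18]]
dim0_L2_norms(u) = [0.49, 0.41, 0.4]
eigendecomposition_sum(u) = [[(-0.01+0.22j), (0.16+0.04j), -0.14+0.02j], [-0.20+0.01j, -0.03+0.15j, (-0.03-0.12j)], [0.13+0.06j, (0.07-0.09j), (-0.02+0.09j)]] + [[(-0.01-0.22j), (0.16-0.04j), (-0.14-0.02j)], [(-0.2-0.01j), (-0.03-0.15j), -0.03+0.12j], [(0.13-0.06j), 0.07+0.09j, (-0.02-0.09j)]] + [[0.02-0.00j, -0.04-0.00j, (-0.06-0j)], [-0.06+0.00j, 0.13+0.00j, (0.19+0j)], [(-0.07+0j), 0.16+0.00j, 0.23+0.00j]]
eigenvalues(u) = [(-0.06+0.45j), (-0.06-0.45j), (0.38+0j)]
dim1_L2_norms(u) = [0.43, 0.48, 0.4]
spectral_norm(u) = 0.51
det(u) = 0.08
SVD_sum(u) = [[0.18, 0.06, -0.07], [-0.37, -0.13, 0.14], [0.19, 0.07, -0.07]] + [[-0.17, 0.27, -0.2],[-0.09, 0.13, -0.10],[-0.01, 0.01, -0.01]] + [[-0.01, -0.05, -0.06], [0.01, 0.08, 0.10], [0.02, 0.21, 0.26]]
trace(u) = 0.26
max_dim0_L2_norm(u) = 0.49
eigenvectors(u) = [[0.67+0.00j, (0.67-0j), -0.18+0.00j], [(0.05+0.59j), 0.05-0.59j, 0.64+0.00j], [(0.16-0.41j), 0.16+0.41j, (0.75+0j)]]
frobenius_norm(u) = 0.76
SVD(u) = [[-0.39, -0.89, -0.22], [0.82, -0.45, 0.35], [-0.41, -0.05, 0.91]] @ diag([0.5104248200883713, 0.42016646419539044, 0.3677317574038142]) @ [[-0.89, -0.32, 0.33], [0.46, -0.71, 0.53], [0.07, 0.63, 0.78]]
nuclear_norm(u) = 1.30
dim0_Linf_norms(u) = [0.45, 0.29, 0.33]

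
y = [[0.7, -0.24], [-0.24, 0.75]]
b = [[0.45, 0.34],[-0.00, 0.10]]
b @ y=[[0.23, 0.15], [-0.02, 0.08]]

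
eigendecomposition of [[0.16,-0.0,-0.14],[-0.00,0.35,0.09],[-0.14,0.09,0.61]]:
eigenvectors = [[0.25, -0.95, -0.18],  [-0.26, 0.11, -0.96],  [-0.93, -0.29, 0.22]]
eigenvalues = [0.67, 0.12, 0.33]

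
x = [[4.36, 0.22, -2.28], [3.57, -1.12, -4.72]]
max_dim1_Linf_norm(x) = 4.72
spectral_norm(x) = 7.55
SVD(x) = [[-0.62,  -0.78], [-0.78,  0.62]] @ diag([7.551894798140965, 1.871626286899026]) @ [[-0.73, 0.10, 0.68], [-0.64, -0.46, -0.62]]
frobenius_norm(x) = 7.78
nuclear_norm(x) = 9.42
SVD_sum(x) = [[3.43, -0.46, -3.18], [4.31, -0.58, -4.0]] + [[0.93, 0.68, 0.90],  [-0.74, -0.54, -0.72]]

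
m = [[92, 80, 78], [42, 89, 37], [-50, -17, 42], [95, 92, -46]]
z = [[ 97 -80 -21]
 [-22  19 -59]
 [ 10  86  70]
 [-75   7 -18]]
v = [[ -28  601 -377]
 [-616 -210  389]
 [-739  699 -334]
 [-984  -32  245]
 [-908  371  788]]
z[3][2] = -18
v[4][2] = 788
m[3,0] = 95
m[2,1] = -17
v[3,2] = 245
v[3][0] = -984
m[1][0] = 42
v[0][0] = -28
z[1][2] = -59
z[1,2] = -59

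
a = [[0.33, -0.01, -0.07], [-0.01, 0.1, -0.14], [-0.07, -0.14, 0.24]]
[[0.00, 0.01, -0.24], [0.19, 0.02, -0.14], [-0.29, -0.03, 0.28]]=a @ [[-0.13, -0.02, -0.54], [0.80, -0.05, -0.14], [-0.77, -0.17, 0.93]]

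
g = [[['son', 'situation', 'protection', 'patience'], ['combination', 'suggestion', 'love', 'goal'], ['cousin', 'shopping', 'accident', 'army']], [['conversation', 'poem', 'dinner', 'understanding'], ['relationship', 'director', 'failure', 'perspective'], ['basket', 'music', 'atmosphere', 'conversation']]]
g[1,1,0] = 'relationship'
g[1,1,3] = 'perspective'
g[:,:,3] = [['patience', 'goal', 'army'], ['understanding', 'perspective', 'conversation']]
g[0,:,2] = ['protection', 'love', 'accident']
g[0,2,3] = 'army'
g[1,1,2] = 'failure'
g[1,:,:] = [['conversation', 'poem', 'dinner', 'understanding'], ['relationship', 'director', 'failure', 'perspective'], ['basket', 'music', 'atmosphere', 'conversation']]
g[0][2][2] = 'accident'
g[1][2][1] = 'music'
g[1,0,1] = 'poem'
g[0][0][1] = 'situation'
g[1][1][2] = 'failure'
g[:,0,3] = ['patience', 'understanding']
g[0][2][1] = 'shopping'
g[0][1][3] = 'goal'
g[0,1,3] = 'goal'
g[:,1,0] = ['combination', 'relationship']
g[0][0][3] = 'patience'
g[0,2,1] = 'shopping'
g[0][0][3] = 'patience'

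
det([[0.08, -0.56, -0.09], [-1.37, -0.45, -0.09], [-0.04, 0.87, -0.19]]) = 0.266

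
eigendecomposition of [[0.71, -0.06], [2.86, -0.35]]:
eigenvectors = [[0.29,0.07], [0.96,1.0]]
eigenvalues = [0.51, -0.15]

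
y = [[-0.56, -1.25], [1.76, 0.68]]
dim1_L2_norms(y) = [1.37, 1.89]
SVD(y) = [[-0.54, 0.84],[0.84, 0.54]] @ diag([2.17658721499381, 0.8358038618751942]) @ [[0.82, 0.57], [0.57, -0.82]]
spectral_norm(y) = 2.18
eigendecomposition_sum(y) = [[-0.28+0.69j, -0.62+0.03j], [(0.88-0.04j), 0.34+0.66j]] + [[-0.28-0.69j, (-0.62-0.03j)], [0.88+0.04j, 0.34-0.66j]]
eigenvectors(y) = [[(0.27-0.59j),(0.27+0.59j)], [(-0.76+0j),(-0.76-0j)]]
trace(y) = 0.12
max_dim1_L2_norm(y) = 1.89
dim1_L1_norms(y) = [1.81, 2.44]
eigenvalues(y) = [(0.06+1.35j), (0.06-1.35j)]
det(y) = 1.82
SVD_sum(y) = [[-0.96, -0.67], [1.50, 1.05]] + [[0.40, -0.58], [0.26, -0.37]]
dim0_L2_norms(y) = [1.85, 1.42]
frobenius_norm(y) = 2.33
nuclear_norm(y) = 3.01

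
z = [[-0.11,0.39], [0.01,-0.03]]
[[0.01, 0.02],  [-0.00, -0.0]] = z @ [[0.02, -0.02], [0.04, 0.05]]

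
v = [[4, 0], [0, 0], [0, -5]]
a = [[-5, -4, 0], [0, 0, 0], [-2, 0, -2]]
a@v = [[-20, 0], [0, 0], [-8, 10]]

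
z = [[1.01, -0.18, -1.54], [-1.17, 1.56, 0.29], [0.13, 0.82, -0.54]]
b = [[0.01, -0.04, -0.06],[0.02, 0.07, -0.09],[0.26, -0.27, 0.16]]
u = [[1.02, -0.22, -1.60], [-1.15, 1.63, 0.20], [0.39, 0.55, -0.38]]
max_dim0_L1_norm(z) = 2.56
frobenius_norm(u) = 2.88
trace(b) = 0.24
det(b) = 0.00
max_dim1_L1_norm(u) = 2.98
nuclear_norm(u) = 4.31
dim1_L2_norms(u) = [1.91, 2.0, 0.77]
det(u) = 1.36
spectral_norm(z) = 2.36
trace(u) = 2.27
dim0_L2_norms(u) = [1.59, 1.73, 1.66]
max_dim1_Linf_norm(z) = 1.56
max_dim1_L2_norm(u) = 2.0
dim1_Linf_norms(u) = [1.6, 1.63, 0.55]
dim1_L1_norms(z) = [2.73, 3.02, 1.49]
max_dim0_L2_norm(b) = 0.28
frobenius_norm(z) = 2.88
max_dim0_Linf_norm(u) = 1.63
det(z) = 0.81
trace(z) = 2.03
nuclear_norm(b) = 0.57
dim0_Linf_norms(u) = [1.15, 1.63, 1.6]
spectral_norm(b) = 0.41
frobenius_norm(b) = 0.43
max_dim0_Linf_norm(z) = 1.56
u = z + b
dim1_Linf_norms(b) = [0.06, 0.09, 0.27]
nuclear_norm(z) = 4.20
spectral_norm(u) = 2.39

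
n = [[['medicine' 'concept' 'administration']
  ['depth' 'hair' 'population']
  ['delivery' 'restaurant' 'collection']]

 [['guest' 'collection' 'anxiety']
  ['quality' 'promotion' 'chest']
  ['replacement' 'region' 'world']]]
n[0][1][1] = 'hair'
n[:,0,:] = [['medicine', 'concept', 'administration'], ['guest', 'collection', 'anxiety']]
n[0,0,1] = 'concept'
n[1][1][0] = 'quality'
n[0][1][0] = 'depth'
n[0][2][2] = 'collection'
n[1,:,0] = ['guest', 'quality', 'replacement']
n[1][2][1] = 'region'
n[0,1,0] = 'depth'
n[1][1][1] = 'promotion'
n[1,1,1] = 'promotion'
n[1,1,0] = 'quality'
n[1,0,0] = 'guest'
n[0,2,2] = 'collection'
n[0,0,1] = 'concept'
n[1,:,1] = ['collection', 'promotion', 'region']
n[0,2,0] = 'delivery'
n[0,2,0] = 'delivery'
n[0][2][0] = 'delivery'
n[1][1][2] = 'chest'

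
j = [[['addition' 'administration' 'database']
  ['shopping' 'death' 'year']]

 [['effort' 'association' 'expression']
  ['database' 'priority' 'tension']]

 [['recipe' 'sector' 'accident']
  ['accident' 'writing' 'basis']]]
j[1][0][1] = 'association'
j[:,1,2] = ['year', 'tension', 'basis']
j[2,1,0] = 'accident'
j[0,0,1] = 'administration'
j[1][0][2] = 'expression'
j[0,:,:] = [['addition', 'administration', 'database'], ['shopping', 'death', 'year']]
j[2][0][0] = 'recipe'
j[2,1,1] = 'writing'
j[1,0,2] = 'expression'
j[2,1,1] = 'writing'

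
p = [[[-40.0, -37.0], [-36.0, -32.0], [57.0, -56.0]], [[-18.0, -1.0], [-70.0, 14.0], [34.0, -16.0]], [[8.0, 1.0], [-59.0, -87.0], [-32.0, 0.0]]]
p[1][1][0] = -70.0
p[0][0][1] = -37.0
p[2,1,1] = -87.0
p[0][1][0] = -36.0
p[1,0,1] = -1.0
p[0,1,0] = -36.0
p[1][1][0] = -70.0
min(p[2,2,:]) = -32.0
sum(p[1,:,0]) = -54.0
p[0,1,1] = -32.0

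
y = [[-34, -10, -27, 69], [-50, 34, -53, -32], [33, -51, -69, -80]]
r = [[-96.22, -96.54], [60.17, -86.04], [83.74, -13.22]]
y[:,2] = [-27, -53, -69]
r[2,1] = -13.22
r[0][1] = -96.54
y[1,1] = 34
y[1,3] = -32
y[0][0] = -34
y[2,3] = -80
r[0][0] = -96.22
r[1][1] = -86.04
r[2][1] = -13.22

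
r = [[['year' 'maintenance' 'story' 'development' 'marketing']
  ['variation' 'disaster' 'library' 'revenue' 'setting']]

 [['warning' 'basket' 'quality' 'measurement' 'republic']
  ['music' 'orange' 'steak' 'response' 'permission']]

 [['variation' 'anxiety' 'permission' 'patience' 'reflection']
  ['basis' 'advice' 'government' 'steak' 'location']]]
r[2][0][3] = 'patience'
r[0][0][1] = 'maintenance'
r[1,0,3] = 'measurement'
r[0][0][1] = 'maintenance'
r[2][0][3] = 'patience'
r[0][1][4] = 'setting'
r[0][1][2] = 'library'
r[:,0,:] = [['year', 'maintenance', 'story', 'development', 'marketing'], ['warning', 'basket', 'quality', 'measurement', 'republic'], ['variation', 'anxiety', 'permission', 'patience', 'reflection']]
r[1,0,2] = 'quality'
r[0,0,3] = 'development'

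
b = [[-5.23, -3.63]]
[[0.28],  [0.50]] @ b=[[-1.46,-1.02], [-2.62,-1.82]]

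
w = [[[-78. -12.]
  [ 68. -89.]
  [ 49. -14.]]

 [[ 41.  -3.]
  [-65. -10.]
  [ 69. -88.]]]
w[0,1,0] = 68.0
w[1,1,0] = -65.0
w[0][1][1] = -89.0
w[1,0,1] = -3.0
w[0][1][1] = -89.0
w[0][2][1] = -14.0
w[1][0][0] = 41.0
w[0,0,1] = -12.0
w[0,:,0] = [-78.0, 68.0, 49.0]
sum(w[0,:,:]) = -76.0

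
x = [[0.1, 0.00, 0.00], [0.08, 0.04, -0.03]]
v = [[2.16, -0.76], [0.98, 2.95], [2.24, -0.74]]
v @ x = [[0.16, -0.03, 0.02], [0.33, 0.12, -0.09], [0.16, -0.03, 0.02]]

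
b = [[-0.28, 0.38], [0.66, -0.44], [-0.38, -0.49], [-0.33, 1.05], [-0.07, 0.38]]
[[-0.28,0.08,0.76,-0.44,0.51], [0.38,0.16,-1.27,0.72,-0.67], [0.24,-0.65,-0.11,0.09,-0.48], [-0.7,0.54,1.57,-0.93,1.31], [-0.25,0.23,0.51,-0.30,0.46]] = b @ [[0.16, 0.74, -1.17, 0.64, -0.24], [-0.62, 0.75, 1.13, -0.68, 1.17]]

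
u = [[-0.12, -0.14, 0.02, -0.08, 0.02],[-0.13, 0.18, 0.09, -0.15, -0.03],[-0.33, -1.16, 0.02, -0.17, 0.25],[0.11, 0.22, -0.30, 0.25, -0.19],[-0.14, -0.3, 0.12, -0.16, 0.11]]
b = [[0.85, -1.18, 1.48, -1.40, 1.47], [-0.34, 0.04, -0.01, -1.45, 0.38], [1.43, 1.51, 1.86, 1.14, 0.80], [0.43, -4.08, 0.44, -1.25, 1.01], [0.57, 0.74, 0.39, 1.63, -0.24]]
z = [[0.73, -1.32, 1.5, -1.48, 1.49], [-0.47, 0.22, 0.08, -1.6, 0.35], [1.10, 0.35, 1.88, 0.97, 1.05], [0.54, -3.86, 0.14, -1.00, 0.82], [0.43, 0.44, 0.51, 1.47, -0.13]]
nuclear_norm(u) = 2.00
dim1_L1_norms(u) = [0.38, 0.58, 1.93, 1.07, 0.83]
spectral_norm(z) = 4.81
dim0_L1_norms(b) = [3.62, 7.55, 4.18, 6.87, 3.9]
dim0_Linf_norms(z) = [1.1, 3.86, 1.88, 1.6, 1.49]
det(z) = 0.33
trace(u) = 0.44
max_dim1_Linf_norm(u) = 1.16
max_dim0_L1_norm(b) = 7.55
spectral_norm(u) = 1.36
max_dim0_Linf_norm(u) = 1.16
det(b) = 0.00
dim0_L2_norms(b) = [1.84, 4.57, 2.45, 3.1, 2.01]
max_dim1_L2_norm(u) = 1.24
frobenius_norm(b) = 6.62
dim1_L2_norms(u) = [0.2, 0.28, 1.24, 0.5, 0.4]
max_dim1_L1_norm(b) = 7.21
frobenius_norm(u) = 1.44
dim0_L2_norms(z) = [1.56, 4.12, 2.46, 2.98, 2.03]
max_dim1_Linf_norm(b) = 4.08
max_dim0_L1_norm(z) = 6.52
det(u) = -0.00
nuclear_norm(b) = 10.78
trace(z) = 1.70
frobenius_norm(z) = 6.21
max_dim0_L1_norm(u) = 2.0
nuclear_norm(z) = 10.49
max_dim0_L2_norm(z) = 4.12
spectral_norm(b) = 5.28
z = b + u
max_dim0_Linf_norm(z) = 3.86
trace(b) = 1.26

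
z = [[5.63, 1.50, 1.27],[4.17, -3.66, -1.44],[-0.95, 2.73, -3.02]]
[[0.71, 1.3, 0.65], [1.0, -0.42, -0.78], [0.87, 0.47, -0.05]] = z @ [[0.18, 0.15, 0.03], [0.05, 0.27, 0.18], [-0.30, 0.04, 0.17]]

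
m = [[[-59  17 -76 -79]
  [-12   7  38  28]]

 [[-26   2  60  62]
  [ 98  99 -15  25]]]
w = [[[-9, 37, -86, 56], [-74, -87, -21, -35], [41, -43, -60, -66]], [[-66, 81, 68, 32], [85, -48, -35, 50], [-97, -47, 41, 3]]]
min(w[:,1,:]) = -87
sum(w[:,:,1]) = -107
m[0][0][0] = -59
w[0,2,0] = 41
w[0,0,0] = -9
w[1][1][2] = -35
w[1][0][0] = -66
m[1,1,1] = 99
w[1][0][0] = -66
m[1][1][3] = 25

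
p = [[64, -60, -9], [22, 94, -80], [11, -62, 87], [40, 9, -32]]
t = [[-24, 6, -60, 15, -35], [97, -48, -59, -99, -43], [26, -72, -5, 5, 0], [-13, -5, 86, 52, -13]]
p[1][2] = -80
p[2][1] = -62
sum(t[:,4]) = -91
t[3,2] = 86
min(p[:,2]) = -80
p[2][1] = -62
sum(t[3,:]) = 107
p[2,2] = 87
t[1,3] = -99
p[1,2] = -80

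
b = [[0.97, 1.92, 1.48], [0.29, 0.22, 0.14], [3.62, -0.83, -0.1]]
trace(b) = 1.09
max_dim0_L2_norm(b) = 3.76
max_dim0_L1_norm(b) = 4.88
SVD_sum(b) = [[0.89,-0.08,0.06], [0.28,-0.02,0.02], [3.64,-0.32,0.26]] + [[0.08, 2.0, 1.41], [0.01, 0.22, 0.16], [-0.02, -0.51, -0.36]] + [[-0.00, -0.0, 0.00], [0.0, 0.02, -0.03], [-0.0, -0.0, 0.00]]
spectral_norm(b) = 3.78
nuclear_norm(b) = 6.37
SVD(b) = [[-0.24, -0.96, -0.12], [-0.07, -0.11, 0.99], [-0.97, 0.24, -0.05]] @ diag([3.7819398091725973, 2.5432600133659187, 0.04312521547219647]) @ [[-0.99, 0.09, -0.07], [-0.03, -0.82, -0.58], [0.11, 0.57, -0.81]]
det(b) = -0.41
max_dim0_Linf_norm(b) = 3.62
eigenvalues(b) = [2.97, -1.95, 0.07]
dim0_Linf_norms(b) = [3.62, 1.92, 1.48]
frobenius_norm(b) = 4.56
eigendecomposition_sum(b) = [[1.78, 0.97, 0.90], [0.29, 0.16, 0.15], [2.02, 1.1, 1.03]] + [[-0.81, 0.94, 0.58], [0.01, -0.01, -0.00], [1.59, -1.84, -1.13]] + [[-0.00, 0.01, -0.00], [-0.01, 0.07, -0.0], [0.01, -0.09, 0.01]]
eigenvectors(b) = [[-0.66,-0.45,-0.09], [-0.11,0.00,-0.58], [-0.75,0.89,0.81]]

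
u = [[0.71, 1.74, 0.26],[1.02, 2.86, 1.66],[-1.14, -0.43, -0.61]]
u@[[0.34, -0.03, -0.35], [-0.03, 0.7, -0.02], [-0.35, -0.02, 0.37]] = [[0.1, 1.19, -0.19], [-0.32, 1.94, 0.20], [-0.16, -0.25, 0.18]]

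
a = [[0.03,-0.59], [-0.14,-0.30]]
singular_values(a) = [0.66, 0.14]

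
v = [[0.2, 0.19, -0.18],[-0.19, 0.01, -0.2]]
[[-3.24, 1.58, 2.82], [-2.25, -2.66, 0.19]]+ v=[[-3.04, 1.77, 2.64],[-2.44, -2.65, -0.01]]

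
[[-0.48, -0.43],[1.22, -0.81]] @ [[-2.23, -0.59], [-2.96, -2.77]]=[[2.34, 1.47], [-0.32, 1.52]]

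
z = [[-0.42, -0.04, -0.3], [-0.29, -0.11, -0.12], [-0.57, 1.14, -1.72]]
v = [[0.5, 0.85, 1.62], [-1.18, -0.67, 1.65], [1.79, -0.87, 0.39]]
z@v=[[-0.7, -0.07, -0.86], [-0.23, -0.07, -0.7], [-4.71, 0.25, 0.29]]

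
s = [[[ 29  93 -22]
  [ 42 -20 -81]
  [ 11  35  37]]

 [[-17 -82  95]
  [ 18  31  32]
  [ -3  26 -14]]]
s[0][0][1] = 93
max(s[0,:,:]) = 93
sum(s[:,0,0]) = 12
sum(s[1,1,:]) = 81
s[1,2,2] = -14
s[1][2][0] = -3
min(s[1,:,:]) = -82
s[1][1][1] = 31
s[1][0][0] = -17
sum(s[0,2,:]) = 83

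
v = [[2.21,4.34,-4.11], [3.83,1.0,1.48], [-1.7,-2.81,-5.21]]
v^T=[[2.21,3.83,-1.7],[4.34,1.00,-2.81],[-4.11,1.48,-5.21]]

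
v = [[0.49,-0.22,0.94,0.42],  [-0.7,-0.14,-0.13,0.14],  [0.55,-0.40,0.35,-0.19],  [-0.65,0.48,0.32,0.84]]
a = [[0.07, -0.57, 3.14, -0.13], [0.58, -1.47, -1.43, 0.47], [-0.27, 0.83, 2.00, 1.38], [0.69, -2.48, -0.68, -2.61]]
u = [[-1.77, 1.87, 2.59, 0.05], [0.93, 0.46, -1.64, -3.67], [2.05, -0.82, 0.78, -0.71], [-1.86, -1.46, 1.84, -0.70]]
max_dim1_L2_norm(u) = 4.15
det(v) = 0.00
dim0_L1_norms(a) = [1.61, 5.35, 7.25, 4.59]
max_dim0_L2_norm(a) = 4.05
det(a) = 0.15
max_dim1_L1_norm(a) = 6.46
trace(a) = -2.01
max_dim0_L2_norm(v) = 1.21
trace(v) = 1.54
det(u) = 86.17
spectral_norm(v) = 1.46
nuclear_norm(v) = 3.21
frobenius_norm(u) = 6.78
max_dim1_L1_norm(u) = 6.7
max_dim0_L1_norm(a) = 7.25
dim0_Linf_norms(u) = [2.05, 1.87, 2.59, 3.67]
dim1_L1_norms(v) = [2.07, 1.11, 1.49, 2.29]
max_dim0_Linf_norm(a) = 3.14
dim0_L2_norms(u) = [3.41, 2.55, 3.66, 3.8]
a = v @ u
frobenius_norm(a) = 5.96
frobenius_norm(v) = 1.99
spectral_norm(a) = 4.68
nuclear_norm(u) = 12.86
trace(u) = -1.23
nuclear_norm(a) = 9.57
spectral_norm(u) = 4.90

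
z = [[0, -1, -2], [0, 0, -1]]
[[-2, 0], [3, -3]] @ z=[[0, 2, 4], [0, -3, -3]]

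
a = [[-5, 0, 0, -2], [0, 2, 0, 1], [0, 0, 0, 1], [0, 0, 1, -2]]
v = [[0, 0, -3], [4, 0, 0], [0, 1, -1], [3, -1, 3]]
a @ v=[[-6, 2, 9], [11, -1, 3], [3, -1, 3], [-6, 3, -7]]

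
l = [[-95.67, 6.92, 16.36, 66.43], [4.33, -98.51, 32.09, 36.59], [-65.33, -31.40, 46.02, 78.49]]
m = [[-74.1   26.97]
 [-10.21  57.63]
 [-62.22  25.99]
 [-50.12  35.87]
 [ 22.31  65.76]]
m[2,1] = 25.99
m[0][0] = -74.1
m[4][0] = 22.31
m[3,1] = 35.87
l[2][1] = -31.4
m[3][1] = 35.87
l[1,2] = 32.09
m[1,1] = 57.63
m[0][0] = -74.1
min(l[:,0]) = -95.67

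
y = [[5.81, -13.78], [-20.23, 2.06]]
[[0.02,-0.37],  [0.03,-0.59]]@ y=[[7.6,  -1.04], [12.11,  -1.63]]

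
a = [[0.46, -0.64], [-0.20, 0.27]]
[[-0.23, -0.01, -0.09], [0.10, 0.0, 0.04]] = a @ [[0.32, -0.13, 0.31], [0.59, -0.08, 0.36]]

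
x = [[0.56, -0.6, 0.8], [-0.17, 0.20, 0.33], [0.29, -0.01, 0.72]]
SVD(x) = [[-0.84, 0.41, -0.36], [-0.09, -0.75, -0.66], [-0.54, -0.52, 0.66]] @ diag([1.3399032963115223, 0.5304589220536623, 0.13142483991691004]) @ [[-0.46, 0.37, -0.81],[0.39, -0.74, -0.55],[0.8, 0.57, -0.19]]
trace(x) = 1.48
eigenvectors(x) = [[0.77,0.80,-0.35],[0.59,0.07,0.74],[-0.25,0.6,0.57]]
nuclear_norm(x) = 2.00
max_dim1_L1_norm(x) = 1.96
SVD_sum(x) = [[0.51, -0.41, 0.91], [0.05, -0.04, 0.09], [0.33, -0.26, 0.58]] + [[0.08,-0.16,-0.12],[-0.15,0.29,0.22],[-0.11,0.20,0.15]] + [[-0.04, -0.03, 0.01], [-0.07, -0.05, 0.02], [0.07, 0.05, -0.02]]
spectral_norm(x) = 1.34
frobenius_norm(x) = 1.45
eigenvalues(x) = [-0.16, 1.11, 0.53]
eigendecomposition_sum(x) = [[-0.06, -0.09, 0.09], [-0.04, -0.07, 0.07], [0.02, 0.03, -0.03]] + [[0.54,-0.37,0.80], [0.05,-0.03,0.07], [0.4,-0.27,0.6]] + [[0.08, -0.14, -0.09], [-0.17, 0.3, 0.19], [-0.13, 0.23, 0.15]]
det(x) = -0.09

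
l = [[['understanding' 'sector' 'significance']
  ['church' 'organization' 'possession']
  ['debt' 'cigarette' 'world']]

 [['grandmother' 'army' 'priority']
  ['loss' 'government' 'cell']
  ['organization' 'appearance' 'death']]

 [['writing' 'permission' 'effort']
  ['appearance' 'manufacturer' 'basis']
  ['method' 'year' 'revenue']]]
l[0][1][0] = 'church'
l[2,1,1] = 'manufacturer'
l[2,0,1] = 'permission'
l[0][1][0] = 'church'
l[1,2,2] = 'death'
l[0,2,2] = 'world'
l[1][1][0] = 'loss'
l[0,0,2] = 'significance'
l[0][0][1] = 'sector'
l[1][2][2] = 'death'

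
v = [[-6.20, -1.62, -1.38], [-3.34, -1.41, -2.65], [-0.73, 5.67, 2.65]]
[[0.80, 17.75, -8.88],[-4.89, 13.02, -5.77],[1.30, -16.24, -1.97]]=v@ [[-0.49, -1.94, 1.41], [-1.31, -2.61, -0.47], [3.16, -1.08, 0.65]]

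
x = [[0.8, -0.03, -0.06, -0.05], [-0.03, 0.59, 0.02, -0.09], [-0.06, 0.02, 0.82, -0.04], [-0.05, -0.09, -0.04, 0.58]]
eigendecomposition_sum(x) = [[0.02, 0.06, 0.01, 0.07], [0.06, 0.2, 0.03, 0.23], [0.01, 0.03, 0.00, 0.03], [0.07, 0.23, 0.03, 0.26]] + [[0.35, -0.07, -0.42, 0.02],[-0.07, 0.02, 0.09, -0.0],[-0.42, 0.09, 0.51, -0.02],[0.02, -0.00, -0.02, 0.00]] + [[0.41, 0.07, 0.32, -0.20], [0.07, 0.01, 0.05, -0.03], [0.32, 0.05, 0.25, -0.16], [-0.2, -0.03, -0.16, 0.1]] + [[0.02, -0.09, 0.03, 0.07], [-0.09, 0.36, -0.15, -0.28], [0.03, -0.15, 0.06, 0.11], [0.07, -0.28, 0.11, 0.22]]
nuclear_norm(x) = 2.79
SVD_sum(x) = [[0.35,-0.07,-0.42,0.02],[-0.07,0.02,0.09,-0.0],[-0.42,0.09,0.51,-0.02],[0.02,-0.00,-0.02,0.0]] + [[0.41,0.07,0.32,-0.20], [0.07,0.01,0.05,-0.03], [0.32,0.05,0.25,-0.16], [-0.2,-0.03,-0.16,0.10]] + [[0.02, -0.09, 0.03, 0.07], [-0.09, 0.36, -0.15, -0.28], [0.03, -0.15, 0.06, 0.11], [0.07, -0.28, 0.11, 0.22]] + [[0.02,0.06,0.01,0.07], [0.06,0.20,0.03,0.23], [0.01,0.03,0.00,0.03], [0.07,0.23,0.03,0.26]]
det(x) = 0.22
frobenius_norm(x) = 1.43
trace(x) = 2.79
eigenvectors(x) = [[0.19, 0.63, 0.73, 0.18], [0.65, -0.13, 0.12, -0.74], [0.08, -0.76, 0.57, 0.30], [0.73, 0.04, -0.36, 0.58]]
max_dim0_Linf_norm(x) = 0.82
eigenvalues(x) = [0.48, 0.88, 0.77, 0.66]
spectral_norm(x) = 0.88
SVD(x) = [[-0.63, -0.73, -0.18, 0.19],[0.13, -0.12, 0.74, 0.65],[0.76, -0.57, -0.3, 0.08],[-0.04, 0.36, -0.58, 0.73]] @ diag([0.875354598618812, 0.7730327718752791, 0.6592228357205411, 0.4823897937853675]) @ [[-0.63,0.13,0.76,-0.04], [-0.73,-0.12,-0.57,0.36], [-0.18,0.74,-0.3,-0.58], [0.19,0.65,0.08,0.73]]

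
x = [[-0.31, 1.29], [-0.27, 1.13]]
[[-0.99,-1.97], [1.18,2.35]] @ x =[[0.84,-3.50], [-1.0,4.18]]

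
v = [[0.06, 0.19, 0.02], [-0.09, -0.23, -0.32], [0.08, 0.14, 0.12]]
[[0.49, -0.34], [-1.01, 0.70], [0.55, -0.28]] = v @ [[1.39, 2.45], [2.01, -2.44], [1.33, -1.12]]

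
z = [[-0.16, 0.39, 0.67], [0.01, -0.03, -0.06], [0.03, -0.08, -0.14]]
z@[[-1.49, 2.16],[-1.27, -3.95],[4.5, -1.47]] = [[2.76, -2.87], [-0.25, 0.23], [-0.57, 0.59]]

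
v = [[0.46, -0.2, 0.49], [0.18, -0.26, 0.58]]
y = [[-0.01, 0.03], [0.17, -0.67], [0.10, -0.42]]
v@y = [[0.01, -0.06], [0.01, -0.06]]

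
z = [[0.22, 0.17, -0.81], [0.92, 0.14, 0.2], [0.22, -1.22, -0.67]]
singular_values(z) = [1.45, 0.96, 0.77]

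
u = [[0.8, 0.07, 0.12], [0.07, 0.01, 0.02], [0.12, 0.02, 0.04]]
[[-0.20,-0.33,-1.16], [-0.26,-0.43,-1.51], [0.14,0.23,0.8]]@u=[[-0.32,-0.04,-0.08],  [-0.42,-0.05,-0.10],  [0.22,0.03,0.05]]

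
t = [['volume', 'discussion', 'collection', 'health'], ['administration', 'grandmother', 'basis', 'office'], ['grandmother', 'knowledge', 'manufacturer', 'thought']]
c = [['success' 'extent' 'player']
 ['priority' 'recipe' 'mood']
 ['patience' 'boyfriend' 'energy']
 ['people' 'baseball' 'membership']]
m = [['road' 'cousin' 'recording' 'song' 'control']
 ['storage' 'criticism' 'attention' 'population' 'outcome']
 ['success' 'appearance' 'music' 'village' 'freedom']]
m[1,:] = ['storage', 'criticism', 'attention', 'population', 'outcome']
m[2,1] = 'appearance'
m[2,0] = 'success'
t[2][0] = 'grandmother'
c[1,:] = ['priority', 'recipe', 'mood']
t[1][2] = 'basis'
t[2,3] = 'thought'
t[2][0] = 'grandmother'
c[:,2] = ['player', 'mood', 'energy', 'membership']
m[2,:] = ['success', 'appearance', 'music', 'village', 'freedom']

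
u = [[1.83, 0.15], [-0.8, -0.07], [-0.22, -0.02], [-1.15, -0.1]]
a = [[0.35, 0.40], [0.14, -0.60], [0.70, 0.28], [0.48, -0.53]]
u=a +[[1.48, -0.25], [-0.94, 0.53], [-0.92, -0.3], [-1.63, 0.43]]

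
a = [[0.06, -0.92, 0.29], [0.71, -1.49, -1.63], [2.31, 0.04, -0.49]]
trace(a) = -1.92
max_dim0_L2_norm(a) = 2.42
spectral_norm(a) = 2.81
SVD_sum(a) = [[0.19, -0.1, -0.13], [1.5, -0.77, -1.02], [1.52, -0.78, -1.04]] + [[-0.31,-0.35,-0.18], [-0.74,-0.85,-0.44], [0.77,0.88,0.46]] + [[0.17, -0.47, 0.61],[-0.05, 0.13, -0.16],[0.02, -0.07, 0.08]]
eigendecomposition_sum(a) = [[0.53+0.00j, (-0.19+0j), (0.29+0j)],[-0.34-0.00j, (0.12-0j), -0.19-0.00j],[0.78+0.00j, (-0.27+0j), (0.43+0j)]] + [[-0.24+0.49j,-0.37-0.17j,(-0-0.41j)],[0.53+1.10j,(-0.81+0.41j),(-0.72-0.58j)],[0.77-0.19j,0.16+0.56j,-0.46+0.38j]] + [[(-0.24-0.49j), -0.37+0.17j, -0.00+0.41j], [(0.53-1.1j), (-0.81-0.41j), (-0.72+0.58j)], [(0.77+0.19j), (0.16-0.56j), -0.46-0.38j]]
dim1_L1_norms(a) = [1.27, 3.83, 2.84]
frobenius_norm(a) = 3.45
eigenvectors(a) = [[(0.53+0j), -0.22-0.27j, (-0.22+0.27j)], [(-0.34+0j), (-0.79+0j), (-0.79-0j)], [(0.77+0j), -0.10+0.50j, (-0.1-0.5j)]]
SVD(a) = [[-0.09,-0.28,-0.96],[-0.70,-0.67,0.26],[-0.71,0.69,-0.13]] @ diag([2.813709340791445, 1.8170938073623515, 0.8211028198638484]) @ [[-0.76, 0.39, 0.52], [0.61, 0.70, 0.37], [-0.22, 0.60, -0.77]]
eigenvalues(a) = [(1.08+0j), (-1.5+1.28j), (-1.5-1.28j)]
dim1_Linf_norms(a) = [0.92, 1.63, 2.31]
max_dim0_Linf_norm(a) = 2.31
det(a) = 4.20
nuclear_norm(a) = 5.45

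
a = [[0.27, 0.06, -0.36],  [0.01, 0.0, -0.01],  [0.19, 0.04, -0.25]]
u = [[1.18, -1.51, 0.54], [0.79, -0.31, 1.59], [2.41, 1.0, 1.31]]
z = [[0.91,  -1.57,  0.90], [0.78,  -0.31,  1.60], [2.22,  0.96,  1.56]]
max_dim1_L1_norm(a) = 0.69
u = z + a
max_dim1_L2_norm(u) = 2.92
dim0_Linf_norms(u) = [2.41, 1.51, 1.59]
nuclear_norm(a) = 0.56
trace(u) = 2.18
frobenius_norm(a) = 0.55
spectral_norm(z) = 3.41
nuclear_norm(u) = 6.15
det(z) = -4.21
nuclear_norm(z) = 5.96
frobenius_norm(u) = 3.97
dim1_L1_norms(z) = [3.38, 2.69, 4.74]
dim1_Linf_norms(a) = [0.36, 0.01, 0.25]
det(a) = 0.00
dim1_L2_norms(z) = [2.03, 1.81, 2.88]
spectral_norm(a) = 0.55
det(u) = -5.75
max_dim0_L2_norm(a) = 0.44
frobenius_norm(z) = 3.96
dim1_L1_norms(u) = [3.23, 2.69, 4.72]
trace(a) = 0.02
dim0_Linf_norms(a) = [0.27, 0.06, 0.36]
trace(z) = 2.16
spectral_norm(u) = 3.39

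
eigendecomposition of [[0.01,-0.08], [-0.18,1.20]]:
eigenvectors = [[-0.99, 0.07], [-0.15, -1.0]]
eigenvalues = [-0.0, 1.21]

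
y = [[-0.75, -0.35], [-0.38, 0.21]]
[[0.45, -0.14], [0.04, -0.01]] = y @ [[-0.37, 0.12], [-0.48, 0.15]]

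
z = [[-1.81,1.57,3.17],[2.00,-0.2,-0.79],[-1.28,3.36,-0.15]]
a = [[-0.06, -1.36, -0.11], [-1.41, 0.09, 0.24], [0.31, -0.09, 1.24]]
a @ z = [[-2.47,-0.19,0.9], [2.42,-1.43,-4.58], [-2.33,4.67,0.87]]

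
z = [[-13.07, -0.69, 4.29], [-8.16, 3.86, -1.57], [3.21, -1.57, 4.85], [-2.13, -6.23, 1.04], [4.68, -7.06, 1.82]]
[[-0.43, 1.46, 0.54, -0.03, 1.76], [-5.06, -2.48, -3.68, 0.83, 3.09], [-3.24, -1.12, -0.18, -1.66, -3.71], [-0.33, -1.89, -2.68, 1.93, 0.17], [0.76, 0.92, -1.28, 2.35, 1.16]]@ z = [[3.74, -7.15, 1.65], [87.25, -27.29, -29.17], [37.08, 34.73, -21.49], [7.82, -16.08, -9.13], [-21.13, -17.79, 0.16]]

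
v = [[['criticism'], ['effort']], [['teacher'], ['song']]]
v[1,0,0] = 'teacher'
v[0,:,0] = ['criticism', 'effort']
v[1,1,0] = 'song'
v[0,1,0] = 'effort'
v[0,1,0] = 'effort'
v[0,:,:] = [['criticism'], ['effort']]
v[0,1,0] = 'effort'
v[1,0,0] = 'teacher'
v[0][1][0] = 'effort'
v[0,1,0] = 'effort'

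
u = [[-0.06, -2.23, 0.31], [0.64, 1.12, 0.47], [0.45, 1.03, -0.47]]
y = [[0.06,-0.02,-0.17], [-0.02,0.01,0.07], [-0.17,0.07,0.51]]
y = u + [[0.12, 2.21, -0.48],[-0.66, -1.11, -0.4],[-0.62, -0.96, 0.98]]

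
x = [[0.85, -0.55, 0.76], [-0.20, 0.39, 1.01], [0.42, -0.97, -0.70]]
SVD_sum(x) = [[0.01,-0.03,-0.04], [-0.30,0.65,0.74], [0.37,-0.78,-0.89]] + [[0.79, -0.56, 0.81], [0.22, -0.16, 0.23], [0.15, -0.11, 0.16]] + [[0.05, 0.04, -0.02], [-0.11, -0.10, 0.04], [-0.1, -0.09, 0.03]]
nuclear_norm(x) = 3.16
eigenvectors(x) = [[(-0.98+0j), (0.54+0.02j), 0.54-0.02j], [(-0.04+0j), 0.66+0.00j, (0.66-0j)], [(-0.22+0j), (-0.3+0.43j), -0.30-0.43j]]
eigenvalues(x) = [(1+0j), (-0.23+0.65j), (-0.23-0.65j)]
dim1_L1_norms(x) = [2.16, 1.6, 2.09]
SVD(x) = [[-0.03, 0.95, 0.32], [0.64, 0.26, -0.72], [-0.77, 0.18, -0.61]] @ diag([1.6113410439209055, 1.3335591761375165, 0.21748554875052037]) @ [[-0.3, 0.63, 0.72], [0.62, -0.45, 0.64], [0.73, 0.64, -0.26]]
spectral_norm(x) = 1.61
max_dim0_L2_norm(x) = 1.44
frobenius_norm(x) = 2.10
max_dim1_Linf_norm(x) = 1.01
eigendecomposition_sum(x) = [[1.04+0.00j, (-0.87+0j), -0.05+0.00j], [(0.04+0j), -0.04+0.00j, (-0+0j)], [0.23+0.00j, (-0.19+0j), -0.01+0.00j]] + [[-0.10-0.05j,0.16+0.37j,(0.4+0.16j)],[-0.12-0.06j,0.21+0.45j,0.51+0.18j],[0.09-0.05j,-0.39-0.07j,-0.34+0.25j]] + [[-0.10+0.05j, 0.16-0.37j, (0.4-0.16j)], [(-0.12+0.06j), 0.21-0.45j, 0.51-0.18j], [(0.09+0.05j), (-0.39+0.07j), (-0.34-0.25j)]]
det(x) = 0.47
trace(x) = 0.54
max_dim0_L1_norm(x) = 2.47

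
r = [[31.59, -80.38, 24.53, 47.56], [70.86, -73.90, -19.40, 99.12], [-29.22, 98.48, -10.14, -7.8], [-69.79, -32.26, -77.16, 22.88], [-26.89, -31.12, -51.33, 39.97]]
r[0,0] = 31.59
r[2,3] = -7.8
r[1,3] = 99.12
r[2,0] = -29.22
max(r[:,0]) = 70.86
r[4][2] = -51.33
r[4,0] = -26.89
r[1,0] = 70.86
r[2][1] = 98.48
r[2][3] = -7.8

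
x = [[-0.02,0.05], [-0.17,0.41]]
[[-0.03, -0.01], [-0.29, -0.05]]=x@[[0.04,  0.72], [-0.68,  0.18]]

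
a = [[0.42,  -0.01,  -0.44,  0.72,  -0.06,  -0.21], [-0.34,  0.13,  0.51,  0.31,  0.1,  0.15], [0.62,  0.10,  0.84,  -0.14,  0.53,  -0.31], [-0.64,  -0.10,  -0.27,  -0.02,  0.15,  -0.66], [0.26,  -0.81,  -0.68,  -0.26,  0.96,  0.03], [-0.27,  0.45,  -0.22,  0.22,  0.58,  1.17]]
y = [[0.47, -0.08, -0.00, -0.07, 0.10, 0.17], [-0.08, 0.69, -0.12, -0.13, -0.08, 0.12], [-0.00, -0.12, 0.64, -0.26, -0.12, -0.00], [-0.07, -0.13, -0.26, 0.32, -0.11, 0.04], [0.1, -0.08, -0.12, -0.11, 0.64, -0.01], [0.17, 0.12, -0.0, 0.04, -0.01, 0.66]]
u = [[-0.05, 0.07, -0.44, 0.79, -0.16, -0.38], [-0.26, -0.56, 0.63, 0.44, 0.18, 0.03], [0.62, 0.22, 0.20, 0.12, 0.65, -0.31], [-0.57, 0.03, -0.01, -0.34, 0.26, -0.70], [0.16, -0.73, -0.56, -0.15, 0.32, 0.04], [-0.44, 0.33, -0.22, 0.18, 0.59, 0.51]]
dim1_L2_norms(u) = [1.0, 1.0, 1.0, 1.0, 1.0, 1.0]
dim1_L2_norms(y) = [0.52, 0.73, 0.71, 0.45, 0.67, 0.69]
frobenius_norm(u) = 2.45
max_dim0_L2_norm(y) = 0.73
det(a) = -0.79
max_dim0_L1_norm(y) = 1.22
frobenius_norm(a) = 2.86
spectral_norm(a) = 1.57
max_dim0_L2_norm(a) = 1.4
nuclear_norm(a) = 6.48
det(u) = -1.00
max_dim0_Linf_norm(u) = 0.79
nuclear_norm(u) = 6.00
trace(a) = 3.50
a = y + u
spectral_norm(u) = 1.01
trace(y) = 3.42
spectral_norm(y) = 0.85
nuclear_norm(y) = 3.42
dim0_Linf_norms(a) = [0.64, 0.81, 0.84, 0.72, 0.96, 1.17]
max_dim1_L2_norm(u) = 1.0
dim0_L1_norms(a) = [2.55, 1.6, 2.96, 1.67, 2.38, 2.53]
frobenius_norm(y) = 1.57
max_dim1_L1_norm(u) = 2.27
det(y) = 0.01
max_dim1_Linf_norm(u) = 0.79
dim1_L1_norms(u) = [1.89, 2.1, 2.12, 1.91, 1.96, 2.27]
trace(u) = 0.08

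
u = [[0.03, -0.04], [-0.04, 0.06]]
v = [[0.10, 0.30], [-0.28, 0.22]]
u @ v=[[0.01, 0.00], [-0.02, 0.00]]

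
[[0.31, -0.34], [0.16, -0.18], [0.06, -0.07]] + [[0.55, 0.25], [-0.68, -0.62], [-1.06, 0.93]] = [[0.86, -0.09],[-0.52, -0.8],[-1.0, 0.86]]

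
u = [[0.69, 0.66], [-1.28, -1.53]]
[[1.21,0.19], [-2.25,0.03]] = u @ [[1.78, 1.48], [-0.02, -1.26]]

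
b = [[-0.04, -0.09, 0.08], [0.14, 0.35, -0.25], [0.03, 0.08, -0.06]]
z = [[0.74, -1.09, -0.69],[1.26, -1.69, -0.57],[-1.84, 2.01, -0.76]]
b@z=[[-0.29,0.36,0.02], [1.0,-1.25,-0.11], [0.23,-0.29,-0.02]]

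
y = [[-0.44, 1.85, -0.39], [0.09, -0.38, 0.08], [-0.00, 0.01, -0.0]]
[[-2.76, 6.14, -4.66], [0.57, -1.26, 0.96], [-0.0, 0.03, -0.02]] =y @ [[5.63, 3.33, -2.68], [-0.05, 3.2, -2.1], [0.5, -4.31, 5.01]]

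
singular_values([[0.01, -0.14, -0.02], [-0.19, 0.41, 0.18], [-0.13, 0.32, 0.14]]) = [0.63, 0.06, 0.01]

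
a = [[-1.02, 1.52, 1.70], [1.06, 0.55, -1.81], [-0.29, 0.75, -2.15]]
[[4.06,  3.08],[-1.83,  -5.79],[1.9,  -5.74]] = a @ [[-2.56,-0.81],[1.12,-1.17],[-0.15,2.37]]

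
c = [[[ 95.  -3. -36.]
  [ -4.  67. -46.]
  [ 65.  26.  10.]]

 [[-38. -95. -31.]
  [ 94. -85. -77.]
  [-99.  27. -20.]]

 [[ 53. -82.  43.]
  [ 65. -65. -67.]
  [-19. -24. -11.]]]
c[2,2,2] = -11.0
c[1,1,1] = -85.0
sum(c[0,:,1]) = 90.0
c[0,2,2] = 10.0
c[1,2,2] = -20.0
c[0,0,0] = 95.0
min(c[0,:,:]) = -46.0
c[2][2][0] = -19.0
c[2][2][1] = -24.0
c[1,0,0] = -38.0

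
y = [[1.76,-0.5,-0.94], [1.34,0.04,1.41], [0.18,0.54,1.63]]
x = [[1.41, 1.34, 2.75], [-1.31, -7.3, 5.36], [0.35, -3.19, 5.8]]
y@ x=[[2.81, 9.01, -3.29],[2.33, -2.99, 12.08],[0.12, -8.90, 12.84]]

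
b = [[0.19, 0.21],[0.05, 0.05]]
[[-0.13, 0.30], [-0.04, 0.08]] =b @ [[-1.02, 1.08], [0.30, 0.47]]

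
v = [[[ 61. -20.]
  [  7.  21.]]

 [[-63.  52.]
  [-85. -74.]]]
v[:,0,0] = [61.0, -63.0]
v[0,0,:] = [61.0, -20.0]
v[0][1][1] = 21.0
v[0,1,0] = 7.0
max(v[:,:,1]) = 52.0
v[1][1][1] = -74.0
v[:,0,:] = [[61.0, -20.0], [-63.0, 52.0]]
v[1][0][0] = -63.0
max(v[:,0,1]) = 52.0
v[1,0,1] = 52.0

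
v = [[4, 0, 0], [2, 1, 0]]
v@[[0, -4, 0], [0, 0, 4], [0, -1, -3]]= [[0, -16, 0], [0, -8, 4]]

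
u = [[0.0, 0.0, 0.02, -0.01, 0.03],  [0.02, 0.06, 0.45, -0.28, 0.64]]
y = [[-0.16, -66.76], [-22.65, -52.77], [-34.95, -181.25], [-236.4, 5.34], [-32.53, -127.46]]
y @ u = [[-1.34, -4.01, -30.05, 18.69, -42.73], [-1.06, -3.17, -24.2, 15.00, -34.45], [-3.62, -10.88, -82.26, 51.1, -117.05], [0.11, 0.32, -2.33, 0.87, -3.67], [-2.55, -7.65, -58.01, 36.01, -82.55]]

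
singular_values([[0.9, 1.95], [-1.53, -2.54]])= [3.66, 0.19]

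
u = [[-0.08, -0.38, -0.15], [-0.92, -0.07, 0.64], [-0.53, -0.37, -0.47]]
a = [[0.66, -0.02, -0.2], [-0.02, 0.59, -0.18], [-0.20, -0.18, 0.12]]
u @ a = [[-0.02, -0.2, 0.07], [-0.73, -0.14, 0.27], [-0.25, -0.12, 0.12]]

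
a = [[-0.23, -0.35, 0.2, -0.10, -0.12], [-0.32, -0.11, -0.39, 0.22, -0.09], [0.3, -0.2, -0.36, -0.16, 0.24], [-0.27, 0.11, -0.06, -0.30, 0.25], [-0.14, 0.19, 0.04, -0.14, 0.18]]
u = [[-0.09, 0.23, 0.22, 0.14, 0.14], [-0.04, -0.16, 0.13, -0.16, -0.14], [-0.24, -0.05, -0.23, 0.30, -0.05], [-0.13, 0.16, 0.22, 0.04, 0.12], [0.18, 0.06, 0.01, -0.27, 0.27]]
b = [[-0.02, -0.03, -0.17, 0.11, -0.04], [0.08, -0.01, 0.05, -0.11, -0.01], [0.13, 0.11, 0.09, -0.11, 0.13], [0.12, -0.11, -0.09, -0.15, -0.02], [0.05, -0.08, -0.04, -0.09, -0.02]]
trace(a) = -0.82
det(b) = 0.00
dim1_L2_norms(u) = [0.39, 0.3, 0.45, 0.33, 0.43]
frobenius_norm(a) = 1.12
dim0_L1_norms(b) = [0.4, 0.34, 0.44, 0.57, 0.22]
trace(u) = -0.17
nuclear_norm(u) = 1.58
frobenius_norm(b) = 0.46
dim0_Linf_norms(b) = [0.13, 0.11, 0.17, 0.15, 0.13]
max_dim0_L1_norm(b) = 0.57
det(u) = 0.00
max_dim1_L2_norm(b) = 0.26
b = a @ u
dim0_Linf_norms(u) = [0.24, 0.23, 0.23, 0.3, 0.27]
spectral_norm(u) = 0.59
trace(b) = -0.11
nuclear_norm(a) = 2.26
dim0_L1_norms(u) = [0.68, 0.66, 0.81, 0.91, 0.72]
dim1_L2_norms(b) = [0.21, 0.15, 0.26, 0.24, 0.14]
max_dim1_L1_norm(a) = 1.26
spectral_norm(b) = 0.34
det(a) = -0.00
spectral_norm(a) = 0.63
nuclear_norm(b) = 0.77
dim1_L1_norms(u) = [0.82, 0.63, 0.87, 0.67, 0.79]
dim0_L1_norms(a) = [1.26, 0.96, 1.05, 0.92, 0.88]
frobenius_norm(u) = 0.86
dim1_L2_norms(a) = [0.49, 0.57, 0.59, 0.49, 0.33]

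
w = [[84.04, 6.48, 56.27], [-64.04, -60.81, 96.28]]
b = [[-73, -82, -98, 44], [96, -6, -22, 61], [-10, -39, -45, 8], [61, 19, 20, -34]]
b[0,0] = -73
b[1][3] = 61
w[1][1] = -60.81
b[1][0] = 96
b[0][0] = -73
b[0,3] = 44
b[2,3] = 8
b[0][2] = -98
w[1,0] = -64.04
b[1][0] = 96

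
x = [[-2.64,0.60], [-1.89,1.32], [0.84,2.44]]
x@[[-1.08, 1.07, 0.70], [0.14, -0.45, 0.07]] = [[2.94, -3.09, -1.81], [2.23, -2.62, -1.23], [-0.57, -0.2, 0.76]]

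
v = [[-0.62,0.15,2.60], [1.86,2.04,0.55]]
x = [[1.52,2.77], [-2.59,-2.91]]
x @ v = [[4.21, 5.88, 5.48], [-3.81, -6.32, -8.33]]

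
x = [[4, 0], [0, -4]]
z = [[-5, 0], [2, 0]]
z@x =[[-20, 0], [8, 0]]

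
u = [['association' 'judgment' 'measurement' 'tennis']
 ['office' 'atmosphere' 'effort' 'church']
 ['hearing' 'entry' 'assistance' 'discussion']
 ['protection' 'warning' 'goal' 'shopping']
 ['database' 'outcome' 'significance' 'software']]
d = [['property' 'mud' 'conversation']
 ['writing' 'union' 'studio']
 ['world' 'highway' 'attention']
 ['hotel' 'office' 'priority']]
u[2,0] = 'hearing'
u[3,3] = 'shopping'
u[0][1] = 'judgment'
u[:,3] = ['tennis', 'church', 'discussion', 'shopping', 'software']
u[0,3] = 'tennis'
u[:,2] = ['measurement', 'effort', 'assistance', 'goal', 'significance']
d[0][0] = 'property'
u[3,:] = ['protection', 'warning', 'goal', 'shopping']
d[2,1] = 'highway'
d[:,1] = ['mud', 'union', 'highway', 'office']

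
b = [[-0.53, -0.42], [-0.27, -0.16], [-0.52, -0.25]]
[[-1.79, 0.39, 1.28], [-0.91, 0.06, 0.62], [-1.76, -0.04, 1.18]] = b @ [[3.40, 1.3, -2.03], [-0.02, -2.56, -0.48]]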